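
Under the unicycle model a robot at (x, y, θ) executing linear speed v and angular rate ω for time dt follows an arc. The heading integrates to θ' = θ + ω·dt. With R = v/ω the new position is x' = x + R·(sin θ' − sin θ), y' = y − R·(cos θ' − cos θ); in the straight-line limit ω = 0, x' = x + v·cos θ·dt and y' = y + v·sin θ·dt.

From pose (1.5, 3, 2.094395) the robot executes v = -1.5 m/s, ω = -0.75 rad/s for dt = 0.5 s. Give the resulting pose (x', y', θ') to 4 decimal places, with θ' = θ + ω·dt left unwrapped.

θ' = 2.0944 + -0.75·0.5 = 1.7194
R = v/ω = -1.5/-0.75 = 2.0000
x' = 1.5 + 2.0000·(sin 1.7194 − sin 2.0944) = 1.7459
y' = 3 − 2.0000·(cos 1.7194 − cos 2.0944) = 2.2961

(1.7459, 2.2961, 1.7194)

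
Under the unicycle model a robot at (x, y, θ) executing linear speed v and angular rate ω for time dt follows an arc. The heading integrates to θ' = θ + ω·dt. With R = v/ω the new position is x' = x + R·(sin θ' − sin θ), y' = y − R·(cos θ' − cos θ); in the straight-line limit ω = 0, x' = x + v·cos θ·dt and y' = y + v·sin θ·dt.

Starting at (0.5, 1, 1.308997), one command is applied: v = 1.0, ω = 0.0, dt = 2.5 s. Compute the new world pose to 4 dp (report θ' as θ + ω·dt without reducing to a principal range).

θ' = 1.3090 + 0.0·2.5 = 1.3090
ω = 0 → straight: x' = 0.5 + 1.0·cos(1.3090)·2.5 = 1.1470
y' = 1 + 1.0·sin(1.3090)·2.5 = 3.4148

(1.1470, 3.4148, 1.3090)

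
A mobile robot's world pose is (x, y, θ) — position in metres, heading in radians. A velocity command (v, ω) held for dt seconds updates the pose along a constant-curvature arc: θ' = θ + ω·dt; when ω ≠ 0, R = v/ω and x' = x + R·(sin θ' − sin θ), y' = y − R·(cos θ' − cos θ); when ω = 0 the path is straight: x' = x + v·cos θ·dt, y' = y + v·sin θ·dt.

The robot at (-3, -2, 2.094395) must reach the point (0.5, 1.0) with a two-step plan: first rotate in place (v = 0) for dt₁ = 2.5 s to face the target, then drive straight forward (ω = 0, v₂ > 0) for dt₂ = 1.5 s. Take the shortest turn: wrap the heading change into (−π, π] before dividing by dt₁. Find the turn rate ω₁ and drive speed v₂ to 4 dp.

ω₁ = -0.5543, v₂ = 3.0732

heading to target = atan2(1−-2, 0.5−-3) = 0.7086
Δθ = wrap(0.7086 − 2.0944) = -1.3858; ω₁ = Δθ/dt₁ = -0.5543
distance = √((0.5−-3)² + (1−-2)²) = 4.6098; v₂ = distance/dt₂ = 3.0732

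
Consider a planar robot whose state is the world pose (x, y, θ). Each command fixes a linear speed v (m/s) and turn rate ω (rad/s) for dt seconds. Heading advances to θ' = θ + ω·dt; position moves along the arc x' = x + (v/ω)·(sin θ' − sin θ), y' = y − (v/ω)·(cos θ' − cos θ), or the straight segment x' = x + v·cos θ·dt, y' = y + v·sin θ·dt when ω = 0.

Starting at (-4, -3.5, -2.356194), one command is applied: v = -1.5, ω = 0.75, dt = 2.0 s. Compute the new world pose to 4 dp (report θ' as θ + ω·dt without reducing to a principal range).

(-3.9035, -0.7752, -0.8562)

θ' = -2.3562 + 0.75·2.0 = -0.8562
R = v/ω = -1.5/0.75 = -2.0000
x' = -4 + -2.0000·(sin -0.8562 − sin -2.3562) = -3.9035
y' = -3.5 − -2.0000·(cos -0.8562 − cos -2.3562) = -0.7752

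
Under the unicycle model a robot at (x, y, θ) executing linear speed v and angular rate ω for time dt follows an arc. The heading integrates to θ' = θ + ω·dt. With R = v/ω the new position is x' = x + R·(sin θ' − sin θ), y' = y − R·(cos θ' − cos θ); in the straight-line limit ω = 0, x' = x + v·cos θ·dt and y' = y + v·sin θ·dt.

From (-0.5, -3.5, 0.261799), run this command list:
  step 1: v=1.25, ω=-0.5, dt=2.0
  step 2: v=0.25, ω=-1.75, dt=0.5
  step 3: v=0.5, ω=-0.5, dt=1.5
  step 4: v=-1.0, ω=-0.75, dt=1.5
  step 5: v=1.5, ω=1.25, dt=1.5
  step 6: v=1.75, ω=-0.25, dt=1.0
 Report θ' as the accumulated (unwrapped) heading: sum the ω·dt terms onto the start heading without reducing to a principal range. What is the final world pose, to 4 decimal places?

(1.0708, -7.3412, -1.8632)

step 1: θ'=-0.7382 (R=-2.5000) → pose (1.8294, -4.0656, -0.7382)
step 2: θ'=-1.6132 (R=-0.1429) → pose (1.8760, -4.1773, -1.6132)
step 3: θ'=-2.3632 (R=-1.0000) → pose (1.5791, -4.8470, -2.3632)
step 4: θ'=-3.4882 (R=1.3333) → pose (2.9682, -4.5423, -3.4882)
step 5: θ'=-1.6132 (R=1.2000) → pose (1.3616, -5.6201, -1.6132)
step 6: θ'=-1.8632 (R=-7.0000) → pose (1.0708, -7.3412, -1.8632)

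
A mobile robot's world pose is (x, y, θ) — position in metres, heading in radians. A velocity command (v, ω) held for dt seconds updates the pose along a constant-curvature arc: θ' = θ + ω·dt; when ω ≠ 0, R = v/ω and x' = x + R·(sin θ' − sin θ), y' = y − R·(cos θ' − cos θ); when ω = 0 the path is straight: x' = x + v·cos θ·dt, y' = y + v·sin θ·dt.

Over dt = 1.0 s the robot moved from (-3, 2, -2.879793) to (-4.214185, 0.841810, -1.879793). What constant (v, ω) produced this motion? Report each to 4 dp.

Δθ = -1.879793 − -2.879793 = 1.000000
ω = Δθ/dt = 1.000000/1.0 = 1.0000
R = Δx/(sin θ' − sin θ) = 1.7500
v = R·ω = 1.7500·1.0000 = 1.7500

v = 1.7500, ω = 1.0000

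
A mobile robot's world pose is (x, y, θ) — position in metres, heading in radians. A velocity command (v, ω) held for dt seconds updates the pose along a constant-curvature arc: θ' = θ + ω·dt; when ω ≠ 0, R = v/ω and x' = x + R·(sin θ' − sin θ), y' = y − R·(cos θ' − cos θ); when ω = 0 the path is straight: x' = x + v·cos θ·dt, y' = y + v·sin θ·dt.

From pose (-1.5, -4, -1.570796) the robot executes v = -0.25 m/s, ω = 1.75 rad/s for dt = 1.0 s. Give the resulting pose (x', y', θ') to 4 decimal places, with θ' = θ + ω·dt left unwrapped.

θ' = -1.5708 + 1.75·1.0 = 0.1792
R = v/ω = -0.25/1.75 = -0.1429
x' = -1.5 + -0.1429·(sin 0.1792 − sin -1.5708) = -1.6683
y' = -4 − -0.1429·(cos 0.1792 − cos -1.5708) = -3.8594

(-1.6683, -3.8594, 0.1792)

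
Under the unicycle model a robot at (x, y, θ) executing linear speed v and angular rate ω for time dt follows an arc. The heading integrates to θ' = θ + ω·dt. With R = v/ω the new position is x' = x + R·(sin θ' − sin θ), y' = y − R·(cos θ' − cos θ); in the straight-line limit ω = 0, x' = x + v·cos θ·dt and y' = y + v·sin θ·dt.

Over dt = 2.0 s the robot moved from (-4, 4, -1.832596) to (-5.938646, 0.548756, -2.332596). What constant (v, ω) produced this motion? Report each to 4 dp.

v = 2.0000, ω = -0.2500

Δθ = -2.332596 − -1.832596 = -0.500000
ω = Δθ/dt = -0.500000/2.0 = -0.2500
R = −Δy/(cos θ' − cos θ) = -8.0000
v = R·ω = -8.0000·-0.2500 = 2.0000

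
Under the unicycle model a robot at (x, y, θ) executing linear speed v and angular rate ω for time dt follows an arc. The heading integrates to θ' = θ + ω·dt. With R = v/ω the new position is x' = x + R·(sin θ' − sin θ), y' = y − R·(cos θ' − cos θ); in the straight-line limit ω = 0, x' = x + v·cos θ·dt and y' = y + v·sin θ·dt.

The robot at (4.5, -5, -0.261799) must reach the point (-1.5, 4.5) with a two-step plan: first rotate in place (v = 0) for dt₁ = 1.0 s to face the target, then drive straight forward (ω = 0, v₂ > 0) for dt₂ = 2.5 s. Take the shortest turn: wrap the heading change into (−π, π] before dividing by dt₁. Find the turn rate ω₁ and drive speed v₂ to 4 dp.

heading to target = atan2(4.5−-5, -1.5−4.5) = 2.1341
Δθ = wrap(2.1341 − -0.2618) = 2.3959; ω₁ = Δθ/dt₁ = 2.3959
distance = √((-1.5−4.5)² + (4.5−-5)²) = 11.2361; v₂ = distance/dt₂ = 4.4944

ω₁ = 2.3959, v₂ = 4.4944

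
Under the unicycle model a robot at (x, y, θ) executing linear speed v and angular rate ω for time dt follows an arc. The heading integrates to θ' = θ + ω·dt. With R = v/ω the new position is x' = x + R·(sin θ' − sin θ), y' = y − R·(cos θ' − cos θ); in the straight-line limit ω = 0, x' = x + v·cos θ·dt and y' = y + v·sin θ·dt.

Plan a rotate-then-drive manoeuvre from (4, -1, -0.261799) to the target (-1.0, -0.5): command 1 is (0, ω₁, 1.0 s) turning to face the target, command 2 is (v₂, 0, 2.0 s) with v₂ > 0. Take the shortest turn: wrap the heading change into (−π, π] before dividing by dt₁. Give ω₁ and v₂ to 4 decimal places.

heading to target = atan2(-0.5−-1, -1−4) = 3.0419
Δθ = wrap(3.0419 − -0.2618) = -2.9795; ω₁ = Δθ/dt₁ = -2.9795
distance = √((-1−4)² + (-0.5−-1)²) = 5.0249; v₂ = distance/dt₂ = 2.5125

ω₁ = -2.9795, v₂ = 2.5125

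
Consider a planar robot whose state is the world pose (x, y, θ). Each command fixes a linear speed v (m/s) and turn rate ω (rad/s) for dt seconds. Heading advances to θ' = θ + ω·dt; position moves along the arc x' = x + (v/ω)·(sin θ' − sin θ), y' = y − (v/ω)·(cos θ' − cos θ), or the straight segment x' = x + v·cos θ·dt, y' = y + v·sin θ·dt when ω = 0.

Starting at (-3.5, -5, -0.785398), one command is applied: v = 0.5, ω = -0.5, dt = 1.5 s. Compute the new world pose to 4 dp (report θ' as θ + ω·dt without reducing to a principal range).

(-3.2077, -5.6717, -1.5354)

θ' = -0.7854 + -0.5·1.5 = -1.5354
R = v/ω = 0.5/-0.5 = -1.0000
x' = -3.5 + -1.0000·(sin -1.5354 − sin -0.7854) = -3.2077
y' = -5 − -1.0000·(cos -1.5354 − cos -0.7854) = -5.6717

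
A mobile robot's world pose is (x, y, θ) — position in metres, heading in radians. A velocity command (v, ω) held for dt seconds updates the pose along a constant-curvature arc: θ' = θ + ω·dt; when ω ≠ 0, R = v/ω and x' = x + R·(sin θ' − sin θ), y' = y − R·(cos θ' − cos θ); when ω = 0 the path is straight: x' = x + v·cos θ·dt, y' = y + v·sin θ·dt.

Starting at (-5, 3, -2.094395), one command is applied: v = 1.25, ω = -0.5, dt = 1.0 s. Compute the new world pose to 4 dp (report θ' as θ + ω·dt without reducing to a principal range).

(-5.8643, 2.1150, -2.5944)

θ' = -2.0944 + -0.5·1.0 = -2.5944
R = v/ω = 1.25/-0.5 = -2.5000
x' = -5 + -2.5000·(sin -2.5944 − sin -2.0944) = -5.8643
y' = 3 − -2.5000·(cos -2.5944 − cos -2.0944) = 2.1150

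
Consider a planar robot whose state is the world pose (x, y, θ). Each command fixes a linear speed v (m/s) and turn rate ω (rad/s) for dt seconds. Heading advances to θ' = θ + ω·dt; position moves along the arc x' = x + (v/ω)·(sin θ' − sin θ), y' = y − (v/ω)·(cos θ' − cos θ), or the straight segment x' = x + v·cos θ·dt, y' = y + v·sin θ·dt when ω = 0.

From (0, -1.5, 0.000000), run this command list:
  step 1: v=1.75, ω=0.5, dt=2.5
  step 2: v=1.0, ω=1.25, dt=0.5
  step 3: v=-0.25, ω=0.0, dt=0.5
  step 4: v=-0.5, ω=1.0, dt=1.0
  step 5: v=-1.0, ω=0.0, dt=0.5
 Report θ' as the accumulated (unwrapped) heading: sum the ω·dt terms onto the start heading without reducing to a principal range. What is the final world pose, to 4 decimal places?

step 1: θ'=1.2500 (R=3.5000) → pose (3.3214, 0.8964, 1.2500)
step 2: θ'=1.8750 (R=0.8000) → pose (3.3255, 1.3883, 1.8750)
step 3: θ'=1.8750 (straight) → pose (3.3630, 1.2690, 1.8750)
step 4: θ'=2.8750 (R=-0.5000) → pose (3.7083, 0.9364, 2.8750)
step 5: θ'=2.8750 (straight) → pose (4.1906, 0.8047, 2.8750)

(4.1906, 0.8047, 2.8750)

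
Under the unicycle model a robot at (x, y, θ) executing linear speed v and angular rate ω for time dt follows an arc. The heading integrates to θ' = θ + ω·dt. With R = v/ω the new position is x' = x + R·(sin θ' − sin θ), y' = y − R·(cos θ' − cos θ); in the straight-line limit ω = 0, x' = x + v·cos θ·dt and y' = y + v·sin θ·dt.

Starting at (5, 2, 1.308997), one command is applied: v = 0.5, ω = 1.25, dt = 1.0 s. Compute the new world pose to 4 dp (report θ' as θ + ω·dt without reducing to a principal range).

(4.8337, 2.4375, 2.5590)

θ' = 1.3090 + 1.25·1.0 = 2.5590
R = v/ω = 0.5/1.25 = 0.4000
x' = 5 + 0.4000·(sin 2.5590 − sin 1.3090) = 4.8337
y' = 2 − 0.4000·(cos 2.5590 − cos 1.3090) = 2.4375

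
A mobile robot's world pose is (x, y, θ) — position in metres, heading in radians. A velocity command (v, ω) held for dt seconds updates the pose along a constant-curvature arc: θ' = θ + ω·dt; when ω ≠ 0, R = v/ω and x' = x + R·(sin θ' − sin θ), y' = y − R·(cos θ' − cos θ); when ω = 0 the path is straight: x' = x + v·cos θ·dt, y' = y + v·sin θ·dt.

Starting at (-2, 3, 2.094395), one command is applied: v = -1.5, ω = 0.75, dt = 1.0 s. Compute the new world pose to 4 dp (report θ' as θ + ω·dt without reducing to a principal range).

θ' = 2.0944 + 0.75·1.0 = 2.8444
R = v/ω = -1.5/0.75 = -2.0000
x' = -2 + -2.0000·(sin 2.8444 − sin 2.0944) = -0.8536
y' = 3 − -2.0000·(cos 2.8444 − cos 2.0944) = 2.0877

(-0.8536, 2.0877, 2.8444)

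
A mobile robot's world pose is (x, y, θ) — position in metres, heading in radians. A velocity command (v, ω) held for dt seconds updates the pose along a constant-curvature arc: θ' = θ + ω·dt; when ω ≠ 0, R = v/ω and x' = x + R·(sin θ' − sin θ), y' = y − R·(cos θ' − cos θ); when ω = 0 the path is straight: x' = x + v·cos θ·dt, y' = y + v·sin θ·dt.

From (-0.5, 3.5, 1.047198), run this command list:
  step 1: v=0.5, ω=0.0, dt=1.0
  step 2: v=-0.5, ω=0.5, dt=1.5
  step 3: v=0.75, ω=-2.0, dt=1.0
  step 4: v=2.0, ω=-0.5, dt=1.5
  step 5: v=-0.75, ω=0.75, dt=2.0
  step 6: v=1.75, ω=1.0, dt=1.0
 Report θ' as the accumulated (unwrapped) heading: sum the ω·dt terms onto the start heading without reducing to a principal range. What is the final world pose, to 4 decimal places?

(2.0407, 3.7874, 1.5472)

step 1: θ'=1.0472 (straight) → pose (-0.2500, 3.9330, 1.0472)
step 2: θ'=1.7972 (R=-1.0000) → pose (-0.3585, 3.2085, 1.7972)
step 3: θ'=-0.2028 (R=-0.3750) → pose (0.0825, 3.6600, -0.2028)
step 4: θ'=-0.9528 (R=-4.0000) → pose (2.5370, 2.0596, -0.9528)
step 5: θ'=0.5472 (R=-1.0000) → pose (1.2017, 2.3342, 0.5472)
step 6: θ'=1.5472 (R=1.7500) → pose (2.0407, 3.7874, 1.5472)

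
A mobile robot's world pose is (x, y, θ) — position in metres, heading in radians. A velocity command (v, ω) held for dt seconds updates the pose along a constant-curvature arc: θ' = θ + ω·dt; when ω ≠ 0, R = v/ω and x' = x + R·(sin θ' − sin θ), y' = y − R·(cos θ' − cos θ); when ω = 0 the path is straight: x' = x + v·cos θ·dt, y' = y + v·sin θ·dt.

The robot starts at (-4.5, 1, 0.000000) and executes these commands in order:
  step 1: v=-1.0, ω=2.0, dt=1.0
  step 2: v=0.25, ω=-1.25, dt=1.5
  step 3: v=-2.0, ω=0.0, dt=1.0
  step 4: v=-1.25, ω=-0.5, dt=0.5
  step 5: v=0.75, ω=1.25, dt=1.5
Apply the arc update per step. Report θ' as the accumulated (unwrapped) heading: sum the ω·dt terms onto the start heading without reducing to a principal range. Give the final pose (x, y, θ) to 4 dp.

step 1: θ'=2.0000 (R=-0.5000) → pose (-4.9546, 0.2919, 2.0000)
step 2: θ'=0.1250 (R=-0.2000) → pose (-4.7977, 0.5736, 0.1250)
step 3: θ'=0.1250 (straight) → pose (-6.7821, 0.3242, 0.1250)
step 4: θ'=-0.1250 (R=2.5000) → pose (-7.4055, 0.3242, -0.1250)
step 5: θ'=1.7500 (R=0.6000) → pose (-6.7403, 1.0265, 1.7500)

(-6.7403, 1.0265, 1.7500)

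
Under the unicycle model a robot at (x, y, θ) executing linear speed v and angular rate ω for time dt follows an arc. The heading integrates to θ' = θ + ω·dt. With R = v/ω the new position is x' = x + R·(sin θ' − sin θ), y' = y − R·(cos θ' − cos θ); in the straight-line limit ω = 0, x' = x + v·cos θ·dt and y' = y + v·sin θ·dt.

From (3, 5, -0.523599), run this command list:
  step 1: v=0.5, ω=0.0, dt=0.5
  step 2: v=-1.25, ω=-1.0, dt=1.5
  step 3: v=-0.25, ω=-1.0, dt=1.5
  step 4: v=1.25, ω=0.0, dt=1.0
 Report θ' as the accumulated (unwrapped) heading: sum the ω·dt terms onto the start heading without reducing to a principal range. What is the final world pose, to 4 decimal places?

(1.8756, 7.0930, -3.5236)

step 1: θ'=-0.5236 (straight) → pose (3.2165, 4.8750, -0.5236)
step 2: θ'=-2.0236 (R=1.2500) → pose (2.7175, 6.5044, -2.0236)
step 3: θ'=-3.5236 (R=0.2500) → pose (3.0355, 6.6270, -3.5236)
step 4: θ'=-3.5236 (straight) → pose (1.8756, 7.0930, -3.5236)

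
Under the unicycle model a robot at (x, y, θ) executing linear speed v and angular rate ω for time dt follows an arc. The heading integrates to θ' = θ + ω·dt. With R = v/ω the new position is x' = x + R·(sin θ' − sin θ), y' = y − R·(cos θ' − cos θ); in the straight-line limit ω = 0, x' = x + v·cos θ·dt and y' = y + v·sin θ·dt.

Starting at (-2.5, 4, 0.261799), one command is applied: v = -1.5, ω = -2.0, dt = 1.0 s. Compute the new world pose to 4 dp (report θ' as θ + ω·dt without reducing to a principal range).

θ' = 0.2618 + -2.0·1.0 = -1.7382
R = v/ω = -1.5/-2.0 = 0.7500
x' = -2.5 + 0.7500·(sin -1.7382 − sin 0.2618) = -3.4336
y' = 4 − 0.7500·(cos -1.7382 − cos 0.2618) = 4.8494

(-3.4336, 4.8494, -1.7382)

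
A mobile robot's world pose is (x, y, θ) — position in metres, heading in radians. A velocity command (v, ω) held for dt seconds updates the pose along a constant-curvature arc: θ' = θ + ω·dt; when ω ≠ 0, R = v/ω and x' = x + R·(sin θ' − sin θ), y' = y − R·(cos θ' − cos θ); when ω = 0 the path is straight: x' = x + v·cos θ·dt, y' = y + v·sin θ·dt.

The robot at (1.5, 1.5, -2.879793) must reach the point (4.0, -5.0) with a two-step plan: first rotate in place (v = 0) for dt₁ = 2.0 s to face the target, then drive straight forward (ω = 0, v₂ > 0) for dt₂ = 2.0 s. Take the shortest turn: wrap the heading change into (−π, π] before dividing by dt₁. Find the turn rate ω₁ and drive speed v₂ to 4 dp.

ω₁ = 0.8381, v₂ = 3.4821

heading to target = atan2(-5−1.5, 4−1.5) = -1.2036
Δθ = wrap(-1.2036 − -2.8798) = 1.6762; ω₁ = Δθ/dt₁ = 0.8381
distance = √((4−1.5)² + (-5−1.5)²) = 6.9642; v₂ = distance/dt₂ = 3.4821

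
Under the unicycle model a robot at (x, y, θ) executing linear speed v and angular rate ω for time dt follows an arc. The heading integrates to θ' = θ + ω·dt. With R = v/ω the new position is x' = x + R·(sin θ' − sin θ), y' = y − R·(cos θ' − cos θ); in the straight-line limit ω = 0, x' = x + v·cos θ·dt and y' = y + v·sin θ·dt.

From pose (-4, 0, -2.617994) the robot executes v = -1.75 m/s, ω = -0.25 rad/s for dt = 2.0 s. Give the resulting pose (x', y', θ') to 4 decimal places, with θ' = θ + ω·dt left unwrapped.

θ' = -2.6180 + -0.25·2.0 = -3.1180
R = v/ω = -1.75/-0.25 = 7.0000
x' = -4 + 7.0000·(sin -3.1180 − sin -2.6180) = -0.6652
y' = 0 − 7.0000·(cos -3.1180 − cos -2.6180) = 0.9359

(-0.6652, 0.9359, -3.1180)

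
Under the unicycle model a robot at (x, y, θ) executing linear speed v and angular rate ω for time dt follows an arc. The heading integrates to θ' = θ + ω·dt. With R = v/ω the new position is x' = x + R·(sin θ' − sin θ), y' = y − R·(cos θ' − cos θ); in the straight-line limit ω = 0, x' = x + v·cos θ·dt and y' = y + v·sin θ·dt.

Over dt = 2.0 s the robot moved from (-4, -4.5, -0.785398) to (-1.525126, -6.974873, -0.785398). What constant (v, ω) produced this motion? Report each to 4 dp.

v = 1.7500, ω = 0.0000

Δθ = -0.785398 − -0.785398 = 0.000000
ω = Δθ/dt = 0.000000/2.0 = 0.0000
ω = 0 → v = (Δx·cos θ + Δy·sin θ)/dt = 1.7500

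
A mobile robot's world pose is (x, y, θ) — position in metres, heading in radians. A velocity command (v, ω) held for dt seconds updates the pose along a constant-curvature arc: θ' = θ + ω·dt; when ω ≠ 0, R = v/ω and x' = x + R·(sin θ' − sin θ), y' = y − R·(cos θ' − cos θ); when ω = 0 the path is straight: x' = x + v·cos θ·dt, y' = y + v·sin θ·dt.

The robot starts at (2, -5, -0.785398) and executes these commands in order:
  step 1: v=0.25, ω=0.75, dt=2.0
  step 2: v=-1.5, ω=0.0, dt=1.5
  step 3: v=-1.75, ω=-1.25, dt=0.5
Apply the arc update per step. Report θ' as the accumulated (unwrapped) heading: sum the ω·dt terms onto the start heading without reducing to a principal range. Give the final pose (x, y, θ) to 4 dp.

(-0.0376, -6.8274, 0.0896)

step 1: θ'=0.7146 (R=0.3333) → pose (2.4541, -5.0161, 0.7146)
step 2: θ'=0.7146 (straight) → pose (0.7546, -6.4905, 0.7146)
step 3: θ'=0.0896 (R=1.4000) → pose (-0.0376, -6.8274, 0.0896)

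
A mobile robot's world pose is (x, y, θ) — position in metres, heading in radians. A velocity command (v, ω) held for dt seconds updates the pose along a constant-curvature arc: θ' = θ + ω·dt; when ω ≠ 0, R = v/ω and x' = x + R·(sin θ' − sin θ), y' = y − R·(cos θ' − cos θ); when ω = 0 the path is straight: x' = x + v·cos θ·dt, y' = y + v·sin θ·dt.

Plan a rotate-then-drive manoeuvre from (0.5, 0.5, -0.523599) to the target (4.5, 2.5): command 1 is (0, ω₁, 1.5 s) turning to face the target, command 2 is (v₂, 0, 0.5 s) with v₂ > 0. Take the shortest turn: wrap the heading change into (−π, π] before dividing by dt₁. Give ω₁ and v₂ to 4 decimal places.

heading to target = atan2(2.5−0.5, 4.5−0.5) = 0.4636
Δθ = wrap(0.4636 − -0.5236) = 0.9872; ω₁ = Δθ/dt₁ = 0.6582
distance = √((4.5−0.5)² + (2.5−0.5)²) = 4.4721; v₂ = distance/dt₂ = 8.9443

ω₁ = 0.6582, v₂ = 8.9443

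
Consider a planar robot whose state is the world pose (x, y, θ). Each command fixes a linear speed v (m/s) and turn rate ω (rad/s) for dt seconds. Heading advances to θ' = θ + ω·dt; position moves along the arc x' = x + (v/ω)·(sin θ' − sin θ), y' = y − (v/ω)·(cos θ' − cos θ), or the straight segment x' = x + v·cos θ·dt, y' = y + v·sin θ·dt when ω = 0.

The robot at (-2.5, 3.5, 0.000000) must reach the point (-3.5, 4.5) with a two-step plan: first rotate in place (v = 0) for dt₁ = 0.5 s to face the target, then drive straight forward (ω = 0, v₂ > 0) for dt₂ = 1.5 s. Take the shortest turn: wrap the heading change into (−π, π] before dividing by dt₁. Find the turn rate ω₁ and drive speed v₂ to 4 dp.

ω₁ = 4.7124, v₂ = 0.9428

heading to target = atan2(4.5−3.5, -3.5−-2.5) = 2.3562
Δθ = wrap(2.3562 − 0.0000) = 2.3562; ω₁ = Δθ/dt₁ = 4.7124
distance = √((-3.5−-2.5)² + (4.5−3.5)²) = 1.4142; v₂ = distance/dt₂ = 0.9428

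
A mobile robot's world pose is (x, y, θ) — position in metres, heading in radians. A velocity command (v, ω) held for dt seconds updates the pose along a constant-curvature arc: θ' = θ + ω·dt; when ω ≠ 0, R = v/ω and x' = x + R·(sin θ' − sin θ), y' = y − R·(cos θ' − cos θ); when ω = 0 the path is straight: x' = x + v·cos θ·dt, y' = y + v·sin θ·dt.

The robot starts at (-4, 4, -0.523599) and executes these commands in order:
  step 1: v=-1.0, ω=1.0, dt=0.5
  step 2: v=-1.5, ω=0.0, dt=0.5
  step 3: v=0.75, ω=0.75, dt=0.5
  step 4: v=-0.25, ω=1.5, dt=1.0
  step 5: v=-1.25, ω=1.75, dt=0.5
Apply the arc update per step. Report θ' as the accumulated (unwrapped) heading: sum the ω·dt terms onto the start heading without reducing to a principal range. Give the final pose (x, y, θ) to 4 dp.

step 1: θ'=-0.0236 (R=-1.0000) → pose (-4.4764, 4.1337, -0.0236)
step 2: θ'=-0.0236 (straight) → pose (-5.2262, 4.1514, -0.0236)
step 3: θ'=0.3514 (R=1.0000) → pose (-4.8584, 4.2122, 0.3514)
step 4: θ'=1.8514 (R=-0.1667) → pose (-4.9612, 4.0096, 1.8514)
step 5: θ'=2.7264 (R=-0.7143) → pose (-4.5629, 3.5538, 2.7264)

(-4.5629, 3.5538, 2.7264)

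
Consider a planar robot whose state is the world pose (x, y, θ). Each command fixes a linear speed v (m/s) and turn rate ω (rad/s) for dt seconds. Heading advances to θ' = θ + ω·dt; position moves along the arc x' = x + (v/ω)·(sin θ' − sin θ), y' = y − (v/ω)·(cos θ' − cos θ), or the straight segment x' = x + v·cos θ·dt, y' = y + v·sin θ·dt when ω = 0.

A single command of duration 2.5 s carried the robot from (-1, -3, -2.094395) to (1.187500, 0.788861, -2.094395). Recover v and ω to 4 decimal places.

Δθ = -2.094395 − -2.094395 = 0.000000
ω = Δθ/dt = 0.000000/2.5 = 0.0000
ω = 0 → v = (Δx·cos θ + Δy·sin θ)/dt = -1.7500

v = -1.7500, ω = 0.0000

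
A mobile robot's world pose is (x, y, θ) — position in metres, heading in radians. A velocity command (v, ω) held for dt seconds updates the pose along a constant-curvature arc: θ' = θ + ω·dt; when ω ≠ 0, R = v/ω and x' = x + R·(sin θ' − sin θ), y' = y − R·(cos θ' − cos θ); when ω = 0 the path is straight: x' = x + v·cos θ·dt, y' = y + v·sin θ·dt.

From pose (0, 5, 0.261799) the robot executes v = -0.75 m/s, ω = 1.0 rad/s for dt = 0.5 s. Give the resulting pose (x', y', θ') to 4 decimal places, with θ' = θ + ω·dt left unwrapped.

θ' = 0.2618 + 1.0·0.5 = 0.7618
R = v/ω = -0.75/1.0 = -0.7500
x' = 0 + -0.7500·(sin 0.7618 − sin 0.2618) = -0.3236
y' = 5 − -0.7500·(cos 0.7618 − cos 0.2618) = 4.8183

(-0.3236, 4.8183, 0.7618)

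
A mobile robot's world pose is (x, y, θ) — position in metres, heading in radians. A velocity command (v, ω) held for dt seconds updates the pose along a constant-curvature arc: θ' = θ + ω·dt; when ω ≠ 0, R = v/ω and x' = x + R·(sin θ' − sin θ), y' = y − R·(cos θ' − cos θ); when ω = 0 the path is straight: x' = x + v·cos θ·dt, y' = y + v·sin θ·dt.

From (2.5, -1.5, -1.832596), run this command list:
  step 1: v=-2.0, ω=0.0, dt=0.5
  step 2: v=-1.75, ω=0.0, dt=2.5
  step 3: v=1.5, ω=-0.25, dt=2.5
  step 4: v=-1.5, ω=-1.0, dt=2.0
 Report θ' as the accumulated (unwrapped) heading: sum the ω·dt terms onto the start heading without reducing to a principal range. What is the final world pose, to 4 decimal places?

(4.2864, -0.1901, -4.4576)

step 1: θ'=-1.8326 (straight) → pose (2.7588, -0.5341, -1.8326)
step 2: θ'=-1.8326 (straight) → pose (3.8912, 3.6919, -1.8326)
step 3: θ'=-2.4576 (R=-6.0000) → pose (1.8870, 0.5944, -2.4576)
step 4: θ'=-4.4576 (R=1.5000) → pose (4.2864, -0.1901, -4.4576)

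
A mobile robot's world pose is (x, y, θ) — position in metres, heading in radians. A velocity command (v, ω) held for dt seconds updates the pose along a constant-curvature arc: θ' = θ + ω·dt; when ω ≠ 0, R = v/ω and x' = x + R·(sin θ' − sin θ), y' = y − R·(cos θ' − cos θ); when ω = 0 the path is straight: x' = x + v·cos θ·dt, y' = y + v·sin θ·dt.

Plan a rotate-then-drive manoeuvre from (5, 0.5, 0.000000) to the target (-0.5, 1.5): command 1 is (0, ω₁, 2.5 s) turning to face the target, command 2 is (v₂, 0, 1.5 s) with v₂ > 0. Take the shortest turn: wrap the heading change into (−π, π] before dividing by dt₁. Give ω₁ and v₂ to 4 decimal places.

ω₁ = 1.1847, v₂ = 3.7268

heading to target = atan2(1.5−0.5, -0.5−5) = 2.9617
Δθ = wrap(2.9617 − 0.0000) = 2.9617; ω₁ = Δθ/dt₁ = 1.1847
distance = √((-0.5−5)² + (1.5−0.5)²) = 5.5902; v₂ = distance/dt₂ = 3.7268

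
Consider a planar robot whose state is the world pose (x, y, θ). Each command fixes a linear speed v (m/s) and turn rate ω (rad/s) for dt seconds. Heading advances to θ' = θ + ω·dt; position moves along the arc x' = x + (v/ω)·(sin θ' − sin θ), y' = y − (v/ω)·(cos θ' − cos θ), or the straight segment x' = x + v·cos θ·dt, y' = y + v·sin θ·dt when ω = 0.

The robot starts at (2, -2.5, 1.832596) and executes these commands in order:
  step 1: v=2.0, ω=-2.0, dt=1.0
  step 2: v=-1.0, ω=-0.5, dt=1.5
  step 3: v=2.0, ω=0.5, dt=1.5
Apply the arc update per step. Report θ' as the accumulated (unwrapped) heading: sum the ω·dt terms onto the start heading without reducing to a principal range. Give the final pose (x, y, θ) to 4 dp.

(4.3874, -2.0114, -0.1674)

step 1: θ'=-0.1674 (R=-1.0000) → pose (3.1325, -1.2552, -0.1674)
step 2: θ'=-0.9174 (R=2.0000) → pose (1.8777, -0.4989, -0.9174)
step 3: θ'=-0.1674 (R=4.0000) → pose (4.3874, -2.0114, -0.1674)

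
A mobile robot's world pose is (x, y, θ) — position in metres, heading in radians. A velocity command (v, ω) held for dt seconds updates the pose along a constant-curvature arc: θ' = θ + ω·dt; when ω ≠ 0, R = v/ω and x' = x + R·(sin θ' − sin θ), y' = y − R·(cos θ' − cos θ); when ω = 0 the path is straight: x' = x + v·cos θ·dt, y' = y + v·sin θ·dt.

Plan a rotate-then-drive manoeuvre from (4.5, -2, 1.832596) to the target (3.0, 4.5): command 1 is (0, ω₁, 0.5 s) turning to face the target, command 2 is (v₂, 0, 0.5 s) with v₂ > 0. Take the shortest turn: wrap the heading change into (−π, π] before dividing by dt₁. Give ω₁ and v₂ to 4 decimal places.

heading to target = atan2(4.5−-2, 3−4.5) = 1.7976
Δθ = wrap(1.7976 − 1.8326) = -0.0350; ω₁ = Δθ/dt₁ = -0.0700
distance = √((3−4.5)² + (4.5−-2)²) = 6.6708; v₂ = distance/dt₂ = 13.3417

ω₁ = -0.0700, v₂ = 13.3417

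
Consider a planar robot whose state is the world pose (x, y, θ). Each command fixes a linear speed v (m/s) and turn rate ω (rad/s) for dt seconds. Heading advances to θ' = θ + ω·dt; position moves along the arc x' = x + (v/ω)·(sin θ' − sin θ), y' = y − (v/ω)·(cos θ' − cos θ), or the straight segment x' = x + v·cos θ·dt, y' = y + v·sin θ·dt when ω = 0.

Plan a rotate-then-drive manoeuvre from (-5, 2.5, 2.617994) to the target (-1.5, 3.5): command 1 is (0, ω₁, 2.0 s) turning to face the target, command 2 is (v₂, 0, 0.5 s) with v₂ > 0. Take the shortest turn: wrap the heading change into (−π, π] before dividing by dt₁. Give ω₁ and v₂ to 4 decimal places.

heading to target = atan2(3.5−2.5, -1.5−-5) = 0.2783
Δθ = wrap(0.2783 − 2.6180) = -2.3397; ω₁ = Δθ/dt₁ = -1.1698
distance = √((-1.5−-5)² + (3.5−2.5)²) = 3.6401; v₂ = distance/dt₂ = 7.2801

ω₁ = -1.1698, v₂ = 7.2801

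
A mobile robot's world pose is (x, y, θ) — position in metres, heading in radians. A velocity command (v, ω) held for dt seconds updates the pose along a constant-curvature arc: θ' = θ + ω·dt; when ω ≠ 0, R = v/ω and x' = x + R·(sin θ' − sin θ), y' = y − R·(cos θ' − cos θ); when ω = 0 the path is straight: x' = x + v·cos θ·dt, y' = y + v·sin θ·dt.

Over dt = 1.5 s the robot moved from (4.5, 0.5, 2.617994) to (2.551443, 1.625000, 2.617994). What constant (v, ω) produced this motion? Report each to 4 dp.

v = 1.5000, ω = 0.0000

Δθ = 2.617994 − 2.617994 = 0.000000
ω = Δθ/dt = 0.000000/1.5 = 0.0000
ω = 0 → v = (Δx·cos θ + Δy·sin θ)/dt = 1.5000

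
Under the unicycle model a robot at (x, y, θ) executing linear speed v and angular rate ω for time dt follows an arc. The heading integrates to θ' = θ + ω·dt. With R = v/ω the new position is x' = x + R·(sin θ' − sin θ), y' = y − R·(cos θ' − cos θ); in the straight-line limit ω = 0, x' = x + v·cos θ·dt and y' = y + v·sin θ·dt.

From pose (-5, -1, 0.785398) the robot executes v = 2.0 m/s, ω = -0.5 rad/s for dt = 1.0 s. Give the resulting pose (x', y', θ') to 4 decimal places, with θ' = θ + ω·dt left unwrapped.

(-3.2977, 0.0098, 0.2854)

θ' = 0.7854 + -0.5·1.0 = 0.2854
R = v/ω = 2.0/-0.5 = -4.0000
x' = -5 + -4.0000·(sin 0.2854 − sin 0.7854) = -3.2977
y' = -1 − -4.0000·(cos 0.2854 − cos 0.7854) = 0.0098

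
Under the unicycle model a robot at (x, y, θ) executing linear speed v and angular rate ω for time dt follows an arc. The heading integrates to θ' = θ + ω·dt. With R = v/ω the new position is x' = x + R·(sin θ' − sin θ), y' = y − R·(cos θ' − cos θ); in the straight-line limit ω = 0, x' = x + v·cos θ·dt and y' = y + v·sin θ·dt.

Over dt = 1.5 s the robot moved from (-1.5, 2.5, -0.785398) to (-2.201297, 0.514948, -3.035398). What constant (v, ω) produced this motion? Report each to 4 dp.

Δθ = -3.035398 − -0.785398 = -2.250000
ω = Δθ/dt = -2.250000/1.5 = -1.5000
R = −Δy/(cos θ' − cos θ) = -1.1667
v = R·ω = -1.1667·-1.5000 = 1.7500

v = 1.7500, ω = -1.5000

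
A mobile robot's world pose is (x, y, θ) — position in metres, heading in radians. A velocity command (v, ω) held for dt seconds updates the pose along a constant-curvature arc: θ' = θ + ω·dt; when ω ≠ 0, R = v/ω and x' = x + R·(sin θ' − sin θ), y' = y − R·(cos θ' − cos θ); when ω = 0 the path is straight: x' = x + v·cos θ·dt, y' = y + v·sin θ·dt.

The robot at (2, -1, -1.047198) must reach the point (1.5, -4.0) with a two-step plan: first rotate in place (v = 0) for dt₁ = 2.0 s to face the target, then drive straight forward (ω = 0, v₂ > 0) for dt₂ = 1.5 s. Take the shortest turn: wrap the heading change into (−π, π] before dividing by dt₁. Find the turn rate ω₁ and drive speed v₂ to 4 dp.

ω₁ = -0.3444, v₂ = 2.0276

heading to target = atan2(-4−-1, 1.5−2) = -1.7359
Δθ = wrap(-1.7359 − -1.0472) = -0.6887; ω₁ = Δθ/dt₁ = -0.3444
distance = √((1.5−2)² + (-4−-1)²) = 3.0414; v₂ = distance/dt₂ = 2.0276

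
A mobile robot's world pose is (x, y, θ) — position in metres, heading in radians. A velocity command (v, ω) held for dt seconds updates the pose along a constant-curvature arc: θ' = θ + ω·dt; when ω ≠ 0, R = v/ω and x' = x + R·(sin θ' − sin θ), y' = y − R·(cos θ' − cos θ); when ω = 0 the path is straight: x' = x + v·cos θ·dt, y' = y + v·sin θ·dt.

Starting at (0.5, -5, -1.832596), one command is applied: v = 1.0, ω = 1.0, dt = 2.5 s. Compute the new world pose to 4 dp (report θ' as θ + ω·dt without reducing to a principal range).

θ' = -1.8326 + 1.0·2.5 = 0.6674
R = v/ω = 1.0/1.0 = 1.0000
x' = 0.5 + 1.0000·(sin 0.6674 − sin -1.8326) = 2.0849
y' = -5 − 1.0000·(cos 0.6674 − cos -1.8326) = -6.0443

(2.0849, -6.0443, 0.6674)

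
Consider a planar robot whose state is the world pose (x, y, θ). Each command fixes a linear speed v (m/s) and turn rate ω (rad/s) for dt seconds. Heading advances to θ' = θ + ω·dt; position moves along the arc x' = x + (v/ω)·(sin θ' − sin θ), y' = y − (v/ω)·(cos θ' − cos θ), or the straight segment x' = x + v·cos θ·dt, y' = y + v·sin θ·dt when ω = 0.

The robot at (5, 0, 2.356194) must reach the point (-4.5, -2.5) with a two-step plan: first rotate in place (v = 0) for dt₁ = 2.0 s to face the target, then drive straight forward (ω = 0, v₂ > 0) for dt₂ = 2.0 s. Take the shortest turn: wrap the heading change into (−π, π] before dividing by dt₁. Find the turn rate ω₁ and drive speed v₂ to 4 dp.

heading to target = atan2(-2.5−0, -4.5−5) = -2.8843
Δθ = wrap(-2.8843 − 2.3562) = 1.0427; ω₁ = Δθ/dt₁ = 0.5214
distance = √((-4.5−5)² + (-2.5−0)²) = 9.8234; v₂ = distance/dt₂ = 4.9117

ω₁ = 0.5214, v₂ = 4.9117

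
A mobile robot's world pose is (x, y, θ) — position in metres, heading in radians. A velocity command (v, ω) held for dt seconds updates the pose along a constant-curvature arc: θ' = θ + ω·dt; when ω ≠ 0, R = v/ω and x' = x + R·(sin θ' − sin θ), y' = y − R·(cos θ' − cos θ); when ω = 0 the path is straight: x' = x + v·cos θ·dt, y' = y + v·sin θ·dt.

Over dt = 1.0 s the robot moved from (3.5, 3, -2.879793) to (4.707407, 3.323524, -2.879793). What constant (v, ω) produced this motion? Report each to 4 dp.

v = -1.2500, ω = 0.0000

Δθ = -2.879793 − -2.879793 = 0.000000
ω = Δθ/dt = 0.000000/1.0 = 0.0000
ω = 0 → v = (Δx·cos θ + Δy·sin θ)/dt = -1.2500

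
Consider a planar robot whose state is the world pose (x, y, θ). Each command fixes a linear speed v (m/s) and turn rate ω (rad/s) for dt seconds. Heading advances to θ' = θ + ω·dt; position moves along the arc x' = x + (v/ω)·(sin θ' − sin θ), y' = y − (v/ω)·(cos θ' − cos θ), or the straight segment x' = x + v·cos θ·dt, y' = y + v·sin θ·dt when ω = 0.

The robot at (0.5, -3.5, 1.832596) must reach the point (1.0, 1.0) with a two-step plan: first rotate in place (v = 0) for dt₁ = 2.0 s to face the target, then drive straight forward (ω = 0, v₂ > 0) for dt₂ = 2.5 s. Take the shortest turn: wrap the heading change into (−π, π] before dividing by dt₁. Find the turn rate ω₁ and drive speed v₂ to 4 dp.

heading to target = atan2(1−-3.5, 1−0.5) = 1.4601
Δθ = wrap(1.4601 − 1.8326) = -0.3725; ω₁ = Δθ/dt₁ = -0.1862
distance = √((1−0.5)² + (1−-3.5)²) = 4.5277; v₂ = distance/dt₂ = 1.8111

ω₁ = -0.1862, v₂ = 1.8111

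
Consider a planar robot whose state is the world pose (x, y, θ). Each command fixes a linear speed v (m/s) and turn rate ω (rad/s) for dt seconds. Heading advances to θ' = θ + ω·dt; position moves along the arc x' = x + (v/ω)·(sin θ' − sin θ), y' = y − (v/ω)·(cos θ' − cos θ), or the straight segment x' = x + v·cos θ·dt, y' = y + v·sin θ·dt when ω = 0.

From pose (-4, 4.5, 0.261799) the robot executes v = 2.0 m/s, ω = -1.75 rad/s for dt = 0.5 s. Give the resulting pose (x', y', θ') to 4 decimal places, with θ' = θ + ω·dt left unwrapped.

(-3.0465, 4.3307, -0.6132)

θ' = 0.2618 + -1.75·0.5 = -0.6132
R = v/ω = 2.0/-1.75 = -1.1429
x' = -4 + -1.1429·(sin -0.6132 − sin 0.2618) = -3.0465
y' = 4.5 − -1.1429·(cos -0.6132 − cos 0.2618) = 4.3307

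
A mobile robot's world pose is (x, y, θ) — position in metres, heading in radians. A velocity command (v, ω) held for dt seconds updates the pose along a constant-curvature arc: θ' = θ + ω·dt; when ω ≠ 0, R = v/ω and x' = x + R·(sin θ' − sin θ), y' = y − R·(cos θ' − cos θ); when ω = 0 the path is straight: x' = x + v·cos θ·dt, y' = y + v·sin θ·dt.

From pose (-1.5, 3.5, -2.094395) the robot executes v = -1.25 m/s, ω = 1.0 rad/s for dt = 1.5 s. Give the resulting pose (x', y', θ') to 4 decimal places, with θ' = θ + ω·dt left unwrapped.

θ' = -2.0944 + 1.0·1.5 = -0.5944
R = v/ω = -1.25/1.0 = -1.2500
x' = -1.5 + -1.2500·(sin -0.5944 − sin -2.0944) = -1.8825
y' = 3.5 − -1.2500·(cos -0.5944 − cos -2.0944) = 5.1606

(-1.8825, 5.1606, -0.5944)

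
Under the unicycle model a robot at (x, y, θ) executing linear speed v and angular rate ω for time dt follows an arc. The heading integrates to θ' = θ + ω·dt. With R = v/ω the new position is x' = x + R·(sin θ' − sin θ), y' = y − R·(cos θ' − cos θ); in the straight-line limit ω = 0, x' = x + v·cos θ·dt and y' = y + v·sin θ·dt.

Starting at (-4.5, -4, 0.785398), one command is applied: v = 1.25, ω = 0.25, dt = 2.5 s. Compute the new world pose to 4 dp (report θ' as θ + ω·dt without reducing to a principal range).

(-3.0997, -1.2630, 1.4104)

θ' = 0.7854 + 0.25·2.5 = 1.4104
R = v/ω = 1.25/0.25 = 5.0000
x' = -4.5 + 5.0000·(sin 1.4104 − sin 0.7854) = -3.0997
y' = -4 − 5.0000·(cos 1.4104 − cos 0.7854) = -1.2630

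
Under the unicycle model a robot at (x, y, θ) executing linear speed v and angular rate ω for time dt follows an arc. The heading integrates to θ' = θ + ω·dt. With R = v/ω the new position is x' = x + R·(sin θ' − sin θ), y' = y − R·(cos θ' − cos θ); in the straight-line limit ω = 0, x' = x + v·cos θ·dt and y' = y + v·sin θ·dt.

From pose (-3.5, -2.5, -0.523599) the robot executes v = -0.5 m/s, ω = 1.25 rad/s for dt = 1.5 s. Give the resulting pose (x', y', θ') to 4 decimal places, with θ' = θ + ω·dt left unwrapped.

(-4.0904, -2.7594, 1.3514)

θ' = -0.5236 + 1.25·1.5 = 1.3514
R = v/ω = -0.5/1.25 = -0.4000
x' = -3.5 + -0.4000·(sin 1.3514 − sin -0.5236) = -4.0904
y' = -2.5 − -0.4000·(cos 1.3514 − cos -0.5236) = -2.7594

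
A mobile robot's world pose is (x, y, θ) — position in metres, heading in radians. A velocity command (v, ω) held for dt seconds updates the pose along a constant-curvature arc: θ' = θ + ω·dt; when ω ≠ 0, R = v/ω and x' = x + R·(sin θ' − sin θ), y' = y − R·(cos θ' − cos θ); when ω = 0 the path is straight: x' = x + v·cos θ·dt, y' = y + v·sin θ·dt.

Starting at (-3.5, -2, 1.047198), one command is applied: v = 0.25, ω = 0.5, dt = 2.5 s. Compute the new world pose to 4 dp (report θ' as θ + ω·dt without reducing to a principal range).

(-3.5592, -1.4179, 2.2972)

θ' = 1.0472 + 0.5·2.5 = 2.2972
R = v/ω = 0.25/0.5 = 0.5000
x' = -3.5 + 0.5000·(sin 2.2972 − sin 1.0472) = -3.5592
y' = -2 − 0.5000·(cos 2.2972 − cos 1.0472) = -1.4179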